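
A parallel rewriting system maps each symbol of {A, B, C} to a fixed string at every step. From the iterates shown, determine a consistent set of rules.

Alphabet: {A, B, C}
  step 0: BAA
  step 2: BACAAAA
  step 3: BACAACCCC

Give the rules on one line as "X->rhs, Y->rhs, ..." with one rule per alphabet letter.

A->C, B->BA, C->AA

  step 2 ⇒ step 3: BACAAAA ⇒ BA·C·AA·C·C·C·C
    A ↦ C
    B ↦ BA
    C ↦ AA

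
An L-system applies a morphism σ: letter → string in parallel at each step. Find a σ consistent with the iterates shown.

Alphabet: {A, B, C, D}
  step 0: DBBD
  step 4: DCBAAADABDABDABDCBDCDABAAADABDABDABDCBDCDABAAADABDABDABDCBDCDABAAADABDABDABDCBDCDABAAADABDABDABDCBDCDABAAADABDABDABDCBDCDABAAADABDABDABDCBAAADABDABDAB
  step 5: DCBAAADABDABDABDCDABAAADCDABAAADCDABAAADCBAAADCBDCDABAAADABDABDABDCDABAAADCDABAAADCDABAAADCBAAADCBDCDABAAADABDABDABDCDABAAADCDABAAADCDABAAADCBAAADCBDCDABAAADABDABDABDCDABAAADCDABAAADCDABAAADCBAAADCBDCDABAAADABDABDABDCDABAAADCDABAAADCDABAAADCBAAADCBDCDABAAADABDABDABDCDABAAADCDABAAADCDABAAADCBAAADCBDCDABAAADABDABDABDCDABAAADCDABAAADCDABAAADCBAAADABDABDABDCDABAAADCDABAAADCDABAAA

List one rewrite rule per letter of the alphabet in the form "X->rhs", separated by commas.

  step 4 ⇒ step 5: DCBAAADABDABDABDCBDCDABAAADABDABDABDCBDCDABAAADABDABDABDCBDCDABAAADABDABDABDCBDCDABAAADABDABDABDCBDCDABAAADABDABDABDCBDCDABAAADABDABDABDCBAAADABDABDAB ⇒ DC·B·AAA·DAB·DAB·DAB·DC·DAB·AAA·DC·DAB·AAA·DC·DAB·AAA·DC·B·AAA·DC·B·DC·DAB·AAA·DAB·DAB·DAB·DC·DAB·AAA·DC·DAB·AAA·DC·DAB·AAA·DC·B·AAA·DC·B·DC·DAB·AAA·DAB·DAB·DAB·DC·DAB·AAA·DC·DAB·AAA·DC·DAB·AAA·DC·B·AAA·DC·B·DC·DAB·AAA·DAB·DAB·DAB·DC·DAB·AAA·DC·DAB·AAA·DC·DAB·AAA·DC·B·AAA·DC·B·DC·DAB·AAA·DAB·DAB·DAB·DC·DAB·AAA·DC·DAB·AAA·DC·DAB·AAA·DC·B·AAA·DC·B·DC·DAB·AAA·DAB·DAB·DAB·DC·DAB·AAA·DC·DAB·AAA·DC·DAB·AAA·DC·B·AAA·DC·B·DC·DAB·AAA·DAB·DAB·DAB·DC·DAB·AAA·DC·DAB·AAA·DC·DAB·AAA·DC·B·AAA·DAB·DAB·DAB·DC·DAB·AAA·DC·DAB·AAA·DC·DAB·AAA
    A ↦ DAB
    B ↦ AAA
    C ↦ B
    D ↦ DC

A->DAB, B->AAA, C->B, D->DC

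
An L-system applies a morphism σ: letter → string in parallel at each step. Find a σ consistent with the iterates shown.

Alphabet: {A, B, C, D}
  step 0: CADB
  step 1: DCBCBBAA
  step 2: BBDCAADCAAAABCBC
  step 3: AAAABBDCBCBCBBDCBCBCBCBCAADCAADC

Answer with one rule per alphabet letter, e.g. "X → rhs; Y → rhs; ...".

  step 2 ⇒ step 3: BBDCAADCAAAABCBC ⇒ AA·AA·BB·DC·BC·BC·BB·DC·BC·BC·BC·BC·AA·DC·AA·DC
    A ↦ BC
    B ↦ AA
    C ↦ DC
    D ↦ BB

A->BC, B->AA, C->DC, D->BB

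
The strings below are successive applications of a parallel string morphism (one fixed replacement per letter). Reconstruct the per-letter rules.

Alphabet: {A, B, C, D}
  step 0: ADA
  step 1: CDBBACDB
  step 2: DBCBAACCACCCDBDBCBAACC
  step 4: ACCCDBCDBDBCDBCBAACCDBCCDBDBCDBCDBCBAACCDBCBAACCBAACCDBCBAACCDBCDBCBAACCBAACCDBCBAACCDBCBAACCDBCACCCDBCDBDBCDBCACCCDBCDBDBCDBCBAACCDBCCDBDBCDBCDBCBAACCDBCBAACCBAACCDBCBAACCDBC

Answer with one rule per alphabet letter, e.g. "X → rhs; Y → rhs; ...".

  step 1 ⇒ step 2: CDBBACDB ⇒ DBC·BA·ACC·ACC·CDB·DBC·BA·ACC
    A ↦ CDB
    B ↦ ACC
    C ↦ DBC
    D ↦ BA

A->CDB, B->ACC, C->DBC, D->BA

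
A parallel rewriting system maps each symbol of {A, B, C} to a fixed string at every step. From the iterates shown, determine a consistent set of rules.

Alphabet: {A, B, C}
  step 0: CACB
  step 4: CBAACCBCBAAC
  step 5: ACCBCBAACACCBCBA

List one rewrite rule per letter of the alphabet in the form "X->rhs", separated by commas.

  step 4 ⇒ step 5: CBAACCBCBAAC ⇒ A·C·CB·CB·A·A·C·A·C·CB·CB·A
    A ↦ CB
    B ↦ C
    C ↦ A

A->CB, B->C, C->A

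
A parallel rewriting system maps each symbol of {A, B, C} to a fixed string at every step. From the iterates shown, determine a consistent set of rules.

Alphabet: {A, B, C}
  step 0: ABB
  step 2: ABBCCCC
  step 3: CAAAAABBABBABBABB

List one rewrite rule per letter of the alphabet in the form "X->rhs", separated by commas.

  step 2 ⇒ step 3: ABBCCCC ⇒ C·AA·AA·ABB·ABB·ABB·ABB
    A ↦ C
    B ↦ AA
    C ↦ ABB

A->C, B->AA, C->ABB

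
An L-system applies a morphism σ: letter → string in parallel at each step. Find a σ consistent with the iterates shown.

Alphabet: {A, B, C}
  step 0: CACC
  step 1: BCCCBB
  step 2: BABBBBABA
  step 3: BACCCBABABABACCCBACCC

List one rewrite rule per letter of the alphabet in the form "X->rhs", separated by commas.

  step 2 ⇒ step 3: BABBBBABA ⇒ BA·CCC·BA·BA·BA·BA·CCC·BA·CCC
    A ↦ CCC
    B ↦ BA
  step 0 ⇒ step 1: CACC ⇒ B·CCC·B·B
    C ↦ B

A->CCC, B->BA, C->B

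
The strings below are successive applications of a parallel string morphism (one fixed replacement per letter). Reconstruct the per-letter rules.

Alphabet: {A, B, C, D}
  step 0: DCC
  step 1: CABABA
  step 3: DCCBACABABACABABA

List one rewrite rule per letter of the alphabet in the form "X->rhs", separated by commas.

  step 0 ⇒ step 1: DCC ⇒ CA·BA·BA
    C ↦ BA
    D ↦ CA
    A ↦ C  (constrained at step 1)
    B ↦ DC  (constrained at step 1)

A->C, B->DC, C->BA, D->CA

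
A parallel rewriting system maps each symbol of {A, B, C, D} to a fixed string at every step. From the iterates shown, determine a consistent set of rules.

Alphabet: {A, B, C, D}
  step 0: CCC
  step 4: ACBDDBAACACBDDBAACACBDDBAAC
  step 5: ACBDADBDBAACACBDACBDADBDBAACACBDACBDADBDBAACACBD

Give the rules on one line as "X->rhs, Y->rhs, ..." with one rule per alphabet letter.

  step 4 ⇒ step 5: ACBDDBAACACBDDBAACACBDDBAAC ⇒ AC·BD·A·DB·DB·A·AC·AC·BD·AC·BD·A·DB·DB·A·AC·AC·BD·AC·BD·A·DB·DB·A·AC·AC·BD
    A ↦ AC
    B ↦ A
    C ↦ BD
    D ↦ DB

A->AC, B->A, C->BD, D->DB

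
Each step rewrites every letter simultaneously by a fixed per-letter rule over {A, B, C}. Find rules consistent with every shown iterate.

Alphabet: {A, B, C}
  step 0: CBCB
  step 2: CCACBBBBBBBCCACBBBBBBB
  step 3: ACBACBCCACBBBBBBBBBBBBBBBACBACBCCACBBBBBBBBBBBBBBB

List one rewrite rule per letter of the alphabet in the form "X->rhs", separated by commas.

A->CC, B->BB, C->ACB

  step 2 ⇒ step 3: CCACBBBBBBBCCACBBBBBBB ⇒ ACB·ACB·CC·ACB·BB·BB·BB·BB·BB·BB·BB·ACB·ACB·CC·ACB·BB·BB·BB·BB·BB·BB·BB
    A ↦ CC
    B ↦ BB
    C ↦ ACB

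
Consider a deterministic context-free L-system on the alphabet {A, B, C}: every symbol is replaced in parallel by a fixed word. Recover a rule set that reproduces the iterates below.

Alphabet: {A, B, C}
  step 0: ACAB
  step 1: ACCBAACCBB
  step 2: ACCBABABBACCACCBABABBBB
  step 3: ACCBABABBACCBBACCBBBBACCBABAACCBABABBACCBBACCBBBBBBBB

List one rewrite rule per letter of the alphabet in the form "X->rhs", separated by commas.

  step 2 ⇒ step 3: ACCBABABBACCACCBABABBBB ⇒ ACC·BA·BA·BB·ACC·BB·ACC·BB·BB·ACC·BA·BA·ACC·BA·BA·BB·ACC·BB·ACC·BB·BB·BB·BB
    A ↦ ACC
    B ↦ BB
    C ↦ BA

A->ACC, B->BB, C->BA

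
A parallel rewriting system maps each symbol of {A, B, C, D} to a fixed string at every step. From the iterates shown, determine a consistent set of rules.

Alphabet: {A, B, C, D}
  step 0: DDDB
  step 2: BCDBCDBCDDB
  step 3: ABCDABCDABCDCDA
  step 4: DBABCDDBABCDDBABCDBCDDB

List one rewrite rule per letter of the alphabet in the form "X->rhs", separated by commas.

A->DB, B->A, C->B, D->CD

  step 3 ⇒ step 4: ABCDABCDABCDCDA ⇒ DB·A·B·CD·DB·A·B·CD·DB·A·B·CD·B·CD·DB
    A ↦ DB
    B ↦ A
    C ↦ B
    D ↦ CD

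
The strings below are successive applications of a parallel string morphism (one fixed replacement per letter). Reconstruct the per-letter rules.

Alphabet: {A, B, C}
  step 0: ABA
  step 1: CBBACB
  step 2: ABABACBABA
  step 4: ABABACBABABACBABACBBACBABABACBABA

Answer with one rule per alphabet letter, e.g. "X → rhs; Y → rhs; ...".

  step 1 ⇒ step 2: CBBACB ⇒ A·BA·BA·CB·A·BA
    A ↦ CB
    B ↦ BA
    C ↦ A

A->CB, B->BA, C->A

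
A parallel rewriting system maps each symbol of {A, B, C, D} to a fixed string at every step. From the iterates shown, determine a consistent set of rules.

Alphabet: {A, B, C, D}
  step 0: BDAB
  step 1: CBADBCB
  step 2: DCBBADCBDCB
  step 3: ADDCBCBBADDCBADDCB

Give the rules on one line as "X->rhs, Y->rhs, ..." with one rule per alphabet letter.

A->B, B->CB, C->D, D->AD

  step 2 ⇒ step 3: DCBBADCBDCB ⇒ AD·D·CB·CB·B·AD·D·CB·AD·D·CB
    A ↦ B
    B ↦ CB
    C ↦ D
    D ↦ AD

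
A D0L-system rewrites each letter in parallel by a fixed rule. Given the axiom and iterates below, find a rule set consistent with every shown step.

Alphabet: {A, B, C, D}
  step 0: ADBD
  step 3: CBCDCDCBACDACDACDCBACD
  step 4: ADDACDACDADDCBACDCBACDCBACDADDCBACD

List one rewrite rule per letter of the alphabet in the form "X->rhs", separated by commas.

  step 3 ⇒ step 4: CBCDCDCBACDACDACDCBACD ⇒ A·DD·A·CD·A·CD·A·DD·CB·A·CD·CB·A·CD·CB·A·CD·A·DD·CB·A·CD
    A ↦ CB
    B ↦ DD
    C ↦ A
    D ↦ CD

A->CB, B->DD, C->A, D->CD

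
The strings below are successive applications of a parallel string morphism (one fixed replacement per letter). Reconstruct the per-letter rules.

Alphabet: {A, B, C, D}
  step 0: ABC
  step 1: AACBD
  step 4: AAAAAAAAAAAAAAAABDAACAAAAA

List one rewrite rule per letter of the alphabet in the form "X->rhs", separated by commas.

A->AA, B->C, C->BD, D->A

  step 0 ⇒ step 1: ABC ⇒ AA·C·BD
    A ↦ AA
    B ↦ C
    C ↦ BD
    D ↦ A  (constrained at step 1)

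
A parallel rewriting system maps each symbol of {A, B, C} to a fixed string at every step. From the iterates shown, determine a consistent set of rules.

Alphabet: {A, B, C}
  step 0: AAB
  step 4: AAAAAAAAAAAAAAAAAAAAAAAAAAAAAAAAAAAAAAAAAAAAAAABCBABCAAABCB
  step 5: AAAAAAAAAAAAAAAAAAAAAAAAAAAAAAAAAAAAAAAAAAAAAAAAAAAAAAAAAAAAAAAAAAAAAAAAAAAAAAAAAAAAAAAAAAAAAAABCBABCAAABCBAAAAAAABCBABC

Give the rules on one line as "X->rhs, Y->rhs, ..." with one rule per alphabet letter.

A->AA, B->ABC, C->B

  step 4 ⇒ step 5: AAAAAAAAAAAAAAAAAAAAAAAAAAAAAAAAAAAAAAAAAAAAAAABCBABCAAABCB ⇒ AA·AA·AA·AA·AA·AA·AA·AA·AA·AA·AA·AA·AA·AA·AA·AA·AA·AA·AA·AA·AA·AA·AA·AA·AA·AA·AA·AA·AA·AA·AA·AA·AA·AA·AA·AA·AA·AA·AA·AA·AA·AA·AA·AA·AA·AA·AA·ABC·B·ABC·AA·ABC·B·AA·AA·AA·ABC·B·ABC
    A ↦ AA
    B ↦ ABC
    C ↦ B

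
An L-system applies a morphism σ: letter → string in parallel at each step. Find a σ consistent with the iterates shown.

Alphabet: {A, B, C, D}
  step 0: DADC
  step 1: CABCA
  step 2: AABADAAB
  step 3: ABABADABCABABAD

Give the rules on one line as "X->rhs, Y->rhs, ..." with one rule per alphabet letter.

A->AB, B->AD, C->A, D->C

  step 2 ⇒ step 3: AABADAAB ⇒ AB·AB·AD·AB·C·AB·AB·AD
    A ↦ AB
    B ↦ AD
    D ↦ C
  step 0 ⇒ step 1: DADC ⇒ C·AB·C·A
    C ↦ A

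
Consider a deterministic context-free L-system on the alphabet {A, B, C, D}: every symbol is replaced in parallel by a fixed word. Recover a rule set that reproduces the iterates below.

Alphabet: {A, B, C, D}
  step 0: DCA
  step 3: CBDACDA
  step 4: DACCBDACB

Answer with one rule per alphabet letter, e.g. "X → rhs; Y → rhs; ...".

A->B, B->C, C->DA, D->C

  step 3 ⇒ step 4: CBDACDA ⇒ DA·C·C·B·DA·C·B
    A ↦ B
    B ↦ C
    C ↦ DA
    D ↦ C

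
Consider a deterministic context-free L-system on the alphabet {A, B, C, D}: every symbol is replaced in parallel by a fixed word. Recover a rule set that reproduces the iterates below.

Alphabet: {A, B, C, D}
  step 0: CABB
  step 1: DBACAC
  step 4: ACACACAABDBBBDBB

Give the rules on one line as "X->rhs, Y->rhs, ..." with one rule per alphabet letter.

A->B, B->AC, C->D, D->AA

  step 0 ⇒ step 1: CABB ⇒ D·B·AC·AC
    A ↦ B
    B ↦ AC
    C ↦ D
    D ↦ AA  (constrained at step 1)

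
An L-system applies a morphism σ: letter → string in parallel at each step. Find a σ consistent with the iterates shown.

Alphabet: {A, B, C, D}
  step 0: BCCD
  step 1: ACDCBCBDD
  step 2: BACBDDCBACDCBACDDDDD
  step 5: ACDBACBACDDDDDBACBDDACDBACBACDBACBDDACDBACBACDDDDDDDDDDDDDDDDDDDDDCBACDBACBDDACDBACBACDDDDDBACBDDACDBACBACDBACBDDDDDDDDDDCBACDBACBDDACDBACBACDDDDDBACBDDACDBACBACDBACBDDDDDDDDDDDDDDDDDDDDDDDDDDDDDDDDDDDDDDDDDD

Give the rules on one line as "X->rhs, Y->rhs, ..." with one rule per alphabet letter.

A->BA, B->ACD, C->CB, D->DD

  step 1 ⇒ step 2: ACDCBCBDD ⇒ BA·CB·DD·CB·ACD·CB·ACD·DD·DD
    A ↦ BA
    B ↦ ACD
    C ↦ CB
    D ↦ DD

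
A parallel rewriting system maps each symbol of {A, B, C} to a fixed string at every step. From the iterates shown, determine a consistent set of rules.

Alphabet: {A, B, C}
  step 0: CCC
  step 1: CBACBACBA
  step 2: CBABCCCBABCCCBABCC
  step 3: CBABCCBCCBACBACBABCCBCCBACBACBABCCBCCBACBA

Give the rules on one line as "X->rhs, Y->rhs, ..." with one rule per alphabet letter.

A->C, B->BC, C->CBA

  step 2 ⇒ step 3: CBABCCCBABCCCBABCC ⇒ CBA·BC·C·BC·CBA·CBA·CBA·BC·C·BC·CBA·CBA·CBA·BC·C·BC·CBA·CBA
    A ↦ C
    B ↦ BC
    C ↦ CBA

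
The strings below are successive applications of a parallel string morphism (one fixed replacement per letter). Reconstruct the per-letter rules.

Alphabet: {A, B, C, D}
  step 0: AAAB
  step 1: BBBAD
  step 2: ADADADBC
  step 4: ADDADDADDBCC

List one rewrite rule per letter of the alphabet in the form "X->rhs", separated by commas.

A->B, B->AD, C->D, D->C

  step 1 ⇒ step 2: BBBAD ⇒ AD·AD·AD·B·C
    A ↦ B
    B ↦ AD
    D ↦ C
    C ↦ D  (constrained at step 2)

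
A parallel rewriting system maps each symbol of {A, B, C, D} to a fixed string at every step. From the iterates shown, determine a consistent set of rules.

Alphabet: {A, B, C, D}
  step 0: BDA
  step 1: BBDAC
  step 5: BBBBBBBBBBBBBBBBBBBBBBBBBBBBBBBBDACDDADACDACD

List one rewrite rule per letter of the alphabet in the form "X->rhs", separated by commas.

  step 0 ⇒ step 1: BDA ⇒ BB·DA·C
    A ↦ C
    B ↦ BB
    D ↦ DA
    C ↦ D  (constrained at step 1)

A->C, B->BB, C->D, D->DA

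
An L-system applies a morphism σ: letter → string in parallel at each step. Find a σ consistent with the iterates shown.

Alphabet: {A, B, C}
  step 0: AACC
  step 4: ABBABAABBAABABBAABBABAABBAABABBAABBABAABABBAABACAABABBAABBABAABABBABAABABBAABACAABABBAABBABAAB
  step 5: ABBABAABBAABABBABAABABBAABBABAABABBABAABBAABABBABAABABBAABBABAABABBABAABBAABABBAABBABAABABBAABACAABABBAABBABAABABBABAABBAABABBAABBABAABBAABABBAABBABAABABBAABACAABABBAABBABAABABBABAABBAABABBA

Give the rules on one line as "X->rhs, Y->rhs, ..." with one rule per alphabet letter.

A->AB, B->BA, C->ACA

  step 4 ⇒ step 5: ABBABAABBAABABBAABBABAABBAABABBAABBABAABABBAABACAABABBAABBABAABABBABAABABBAABACAABABBAABBABAAB ⇒ AB·BA·BA·AB·BA·AB·AB·BA·BA·AB·AB·BA·AB·BA·BA·AB·AB·BA·BA·AB·BA·AB·AB·BA·BA·AB·AB·BA·AB·BA·BA·AB·AB·BA·BA·AB·BA·AB·AB·BA·AB·BA·BA·AB·AB·BA·AB·ACA·AB·AB·BA·AB·BA·BA·AB·AB·BA·BA·AB·BA·AB·AB·BA·AB·BA·BA·AB·BA·AB·AB·BA·AB·BA·BA·AB·AB·BA·AB·ACA·AB·AB·BA·AB·BA·BA·AB·AB·BA·BA·AB·BA·AB·AB·BA
    A ↦ AB
    B ↦ BA
    C ↦ ACA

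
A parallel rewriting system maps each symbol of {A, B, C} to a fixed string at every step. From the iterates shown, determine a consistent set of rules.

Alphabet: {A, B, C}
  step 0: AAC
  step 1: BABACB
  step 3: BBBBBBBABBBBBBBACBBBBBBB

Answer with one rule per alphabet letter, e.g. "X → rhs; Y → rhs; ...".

  step 0 ⇒ step 1: AAC ⇒ BA·BA·CB
    A ↦ BA
    C ↦ CB
    B ↦ BB  (constrained at step 1)

A->BA, B->BB, C->CB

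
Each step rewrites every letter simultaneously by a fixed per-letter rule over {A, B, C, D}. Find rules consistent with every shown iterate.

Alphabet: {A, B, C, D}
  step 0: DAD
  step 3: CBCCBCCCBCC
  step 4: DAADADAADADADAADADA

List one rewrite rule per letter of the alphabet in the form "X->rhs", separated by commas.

A->C, B->A, C->DA, D->BC

  step 3 ⇒ step 4: CBCCBCCCBCC ⇒ DA·A·DA·DA·A·DA·DA·DA·A·DA·DA
    B ↦ A
    C ↦ DA
    A ↦ C  (constrained at step 0)
    D ↦ BC  (constrained at step 0)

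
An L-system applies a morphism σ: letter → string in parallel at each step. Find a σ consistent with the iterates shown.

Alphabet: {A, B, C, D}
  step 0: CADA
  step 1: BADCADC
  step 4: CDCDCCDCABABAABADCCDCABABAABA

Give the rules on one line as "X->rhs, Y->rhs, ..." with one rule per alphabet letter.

A->DC, B->C, C->BA, D->A

  step 0 ⇒ step 1: CADA ⇒ BA·DC·A·DC
    A ↦ DC
    C ↦ BA
    D ↦ A
    B ↦ C  (constrained at step 1)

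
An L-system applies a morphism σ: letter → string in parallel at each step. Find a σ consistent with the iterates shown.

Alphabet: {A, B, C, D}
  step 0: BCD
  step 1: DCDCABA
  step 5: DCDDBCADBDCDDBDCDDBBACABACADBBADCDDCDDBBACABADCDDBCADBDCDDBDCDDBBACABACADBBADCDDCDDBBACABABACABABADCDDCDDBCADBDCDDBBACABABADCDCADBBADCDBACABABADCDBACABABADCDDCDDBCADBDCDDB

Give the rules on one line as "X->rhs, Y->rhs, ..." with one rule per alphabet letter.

A->DB, B->DCD, C->CA, D->BA

  step 0 ⇒ step 1: BCD ⇒ DCD·CA·BA
    B ↦ DCD
    C ↦ CA
    D ↦ BA
    A ↦ DB  (constrained at step 1)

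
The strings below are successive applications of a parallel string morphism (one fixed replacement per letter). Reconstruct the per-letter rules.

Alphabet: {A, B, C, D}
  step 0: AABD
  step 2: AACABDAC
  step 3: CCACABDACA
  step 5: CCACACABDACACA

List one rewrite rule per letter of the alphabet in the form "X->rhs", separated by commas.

  step 2 ⇒ step 3: AACABDAC ⇒ C·C·A·C·AB·DA·C·A
    A ↦ C
    B ↦ AB
    C ↦ A
    D ↦ DA

A->C, B->AB, C->A, D->DA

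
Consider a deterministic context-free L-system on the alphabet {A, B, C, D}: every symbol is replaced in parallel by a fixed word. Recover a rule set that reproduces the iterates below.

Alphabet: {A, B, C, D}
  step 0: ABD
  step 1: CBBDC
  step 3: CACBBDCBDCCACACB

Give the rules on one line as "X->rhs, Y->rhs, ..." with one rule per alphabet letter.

  step 0 ⇒ step 1: ABD ⇒ CB·BD·C
    A ↦ CB
    B ↦ BD
    D ↦ C
    C ↦ CA  (constrained at step 1)

A->CB, B->BD, C->CA, D->C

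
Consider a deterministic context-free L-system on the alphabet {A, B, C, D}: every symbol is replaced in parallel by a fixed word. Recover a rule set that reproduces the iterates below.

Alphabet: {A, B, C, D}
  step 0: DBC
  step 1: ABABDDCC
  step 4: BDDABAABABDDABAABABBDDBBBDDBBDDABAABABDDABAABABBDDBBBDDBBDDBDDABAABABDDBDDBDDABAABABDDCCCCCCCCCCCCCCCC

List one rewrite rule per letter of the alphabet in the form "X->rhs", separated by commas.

A->B, B->BDD, C->CC, D->ABA

  step 0 ⇒ step 1: DBC ⇒ ABA·BDD·CC
    B ↦ BDD
    C ↦ CC
    D ↦ ABA
    A ↦ B  (constrained at step 1)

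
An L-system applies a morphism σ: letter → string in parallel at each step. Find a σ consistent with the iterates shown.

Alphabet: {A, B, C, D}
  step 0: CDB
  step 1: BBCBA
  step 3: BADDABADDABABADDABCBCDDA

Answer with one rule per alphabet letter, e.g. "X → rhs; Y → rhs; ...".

A->DDA, B->BA, C->B, D->BC

  step 0 ⇒ step 1: CDB ⇒ B·BC·BA
    B ↦ BA
    C ↦ B
    D ↦ BC
    A ↦ DDA  (constrained at step 1)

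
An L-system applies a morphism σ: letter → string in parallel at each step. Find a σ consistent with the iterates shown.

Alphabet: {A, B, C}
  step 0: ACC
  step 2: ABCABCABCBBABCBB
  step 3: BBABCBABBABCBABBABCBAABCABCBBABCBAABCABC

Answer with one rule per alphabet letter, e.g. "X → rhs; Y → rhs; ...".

  step 2 ⇒ step 3: ABCABCABCBBABCBB ⇒ BB·ABC·BA·BB·ABC·BA·BB·ABC·BA·ABC·ABC·BB·ABC·BA·ABC·ABC
    A ↦ BB
    B ↦ ABC
    C ↦ BA

A->BB, B->ABC, C->BA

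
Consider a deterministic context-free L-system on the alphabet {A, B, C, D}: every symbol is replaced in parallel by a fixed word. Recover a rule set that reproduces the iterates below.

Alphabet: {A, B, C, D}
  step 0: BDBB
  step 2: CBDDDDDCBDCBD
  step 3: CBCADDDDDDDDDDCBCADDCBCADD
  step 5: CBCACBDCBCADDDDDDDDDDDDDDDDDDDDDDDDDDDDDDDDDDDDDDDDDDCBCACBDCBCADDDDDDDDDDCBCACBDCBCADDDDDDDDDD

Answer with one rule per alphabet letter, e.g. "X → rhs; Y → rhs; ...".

A->D, B->CA, C->CB, D->DD

  step 2 ⇒ step 3: CBDDDDDCBDCBD ⇒ CB·CA·DD·DD·DD·DD·DD·CB·CA·DD·CB·CA·DD
    B ↦ CA
    C ↦ CB
    D ↦ DD
    A ↦ D  (constrained at step 3)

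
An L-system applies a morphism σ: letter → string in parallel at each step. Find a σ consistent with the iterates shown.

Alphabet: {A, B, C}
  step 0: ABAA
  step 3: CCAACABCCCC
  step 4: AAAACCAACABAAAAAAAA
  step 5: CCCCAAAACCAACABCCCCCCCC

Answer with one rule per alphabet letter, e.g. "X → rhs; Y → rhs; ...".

  step 4 ⇒ step 5: AAAACCAACABAAAAAAAA ⇒ C·C·C·C·AA·AA·C·C·AA·C·AB·C·C·C·C·C·C·C·C
    A ↦ C
    B ↦ AB
    C ↦ AA

A->C, B->AB, C->AA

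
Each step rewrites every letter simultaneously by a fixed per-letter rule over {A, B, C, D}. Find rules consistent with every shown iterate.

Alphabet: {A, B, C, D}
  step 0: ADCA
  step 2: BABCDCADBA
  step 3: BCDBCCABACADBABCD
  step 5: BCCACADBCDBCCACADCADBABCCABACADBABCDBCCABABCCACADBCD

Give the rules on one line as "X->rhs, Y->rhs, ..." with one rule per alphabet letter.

  step 2 ⇒ step 3: BABCDCADBA ⇒ BC·D·BC·CA·BA·CA·D·BA·BC·D
    A ↦ D
    B ↦ BC
    C ↦ CA
    D ↦ BA

A->D, B->BC, C->CA, D->BA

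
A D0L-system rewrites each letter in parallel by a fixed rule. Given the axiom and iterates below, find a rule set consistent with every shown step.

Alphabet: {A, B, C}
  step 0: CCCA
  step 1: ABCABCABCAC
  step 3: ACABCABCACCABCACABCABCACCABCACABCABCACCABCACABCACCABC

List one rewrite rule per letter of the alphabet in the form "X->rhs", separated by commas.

  step 0 ⇒ step 1: CCCA ⇒ ABC·ABC·ABC·AC
    A ↦ AC
    C ↦ ABC
    B ↦ C  (constrained at step 1)

A->AC, B->C, C->ABC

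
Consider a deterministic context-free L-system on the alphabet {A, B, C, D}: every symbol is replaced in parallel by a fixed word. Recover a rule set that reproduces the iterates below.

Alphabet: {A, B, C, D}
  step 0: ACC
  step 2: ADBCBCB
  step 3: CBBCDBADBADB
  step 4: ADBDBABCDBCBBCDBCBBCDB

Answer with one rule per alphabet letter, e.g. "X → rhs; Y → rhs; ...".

  step 3 ⇒ step 4: CBBCDBADBADB ⇒ A·DB·DB·A·BC·DB·CB·BC·DB·CB·BC·DB
    A ↦ CB
    B ↦ DB
    C ↦ A
    D ↦ BC

A->CB, B->DB, C->A, D->BC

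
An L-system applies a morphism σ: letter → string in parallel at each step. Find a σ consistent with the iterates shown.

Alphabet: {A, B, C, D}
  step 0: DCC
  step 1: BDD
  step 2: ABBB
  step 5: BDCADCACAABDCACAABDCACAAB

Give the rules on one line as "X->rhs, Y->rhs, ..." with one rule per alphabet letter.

  step 1 ⇒ step 2: BDD ⇒ AB·B·B
    B ↦ AB
    D ↦ B
    A ↦ CA  (constrained at step 2)
  step 0 ⇒ step 1: DCC ⇒ B·D·D
    C ↦ D

A->CA, B->AB, C->D, D->B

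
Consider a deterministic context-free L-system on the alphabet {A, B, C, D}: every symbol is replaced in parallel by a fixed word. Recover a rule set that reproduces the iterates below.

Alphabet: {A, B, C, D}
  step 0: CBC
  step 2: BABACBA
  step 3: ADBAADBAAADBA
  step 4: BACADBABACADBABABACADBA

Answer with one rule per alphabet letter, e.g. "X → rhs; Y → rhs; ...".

A->BA, B->AD, C->A, D->C

  step 3 ⇒ step 4: ADBAADBAAADBA ⇒ BA·C·AD·BA·BA·C·AD·BA·BA·BA·C·AD·BA
    A ↦ BA
    B ↦ AD
    D ↦ C
  step 2 ⇒ step 3: BABACBA ⇒ AD·BA·AD·BA·A·AD·BA
    C ↦ A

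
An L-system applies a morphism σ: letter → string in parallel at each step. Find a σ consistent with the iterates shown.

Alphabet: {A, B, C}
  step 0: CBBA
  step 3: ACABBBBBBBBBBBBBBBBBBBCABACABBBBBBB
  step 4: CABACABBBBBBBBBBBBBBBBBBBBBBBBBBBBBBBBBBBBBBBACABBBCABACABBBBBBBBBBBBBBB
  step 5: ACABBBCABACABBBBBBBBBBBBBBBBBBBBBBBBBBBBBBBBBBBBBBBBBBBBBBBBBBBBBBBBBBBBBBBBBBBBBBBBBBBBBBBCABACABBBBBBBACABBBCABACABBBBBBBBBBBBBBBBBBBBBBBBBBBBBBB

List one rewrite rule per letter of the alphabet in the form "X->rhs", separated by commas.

  step 4 ⇒ step 5: CABACABBBBBBBBBBBBBBBBBBBBBBBBBBBBBBBBBBBBBBBACABBBCABACABBBBBBBBBBBBBBB ⇒ A·CAB·BB·CAB·A·CAB·BB·BB·BB·BB·BB·BB·BB·BB·BB·BB·BB·BB·BB·BB·BB·BB·BB·BB·BB·BB·BB·BB·BB·BB·BB·BB·BB·BB·BB·BB·BB·BB·BB·BB·BB·BB·BB·BB·BB·CAB·A·CAB·BB·BB·BB·A·CAB·BB·CAB·A·CAB·BB·BB·BB·BB·BB·BB·BB·BB·BB·BB·BB·BB·BB·BB·BB
    A ↦ CAB
    B ↦ BB
    C ↦ A

A->CAB, B->BB, C->A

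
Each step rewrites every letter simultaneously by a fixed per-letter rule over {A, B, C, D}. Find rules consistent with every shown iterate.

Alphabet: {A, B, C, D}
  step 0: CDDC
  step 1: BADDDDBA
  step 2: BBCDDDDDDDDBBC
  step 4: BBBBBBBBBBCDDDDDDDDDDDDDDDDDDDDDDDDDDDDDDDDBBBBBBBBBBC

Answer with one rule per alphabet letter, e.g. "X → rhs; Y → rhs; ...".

A->C, B->BB, C->BA, D->DD

  step 1 ⇒ step 2: BADDDDBA ⇒ BB·C·DD·DD·DD·DD·BB·C
    A ↦ C
    B ↦ BB
    D ↦ DD
  step 0 ⇒ step 1: CDDC ⇒ BA·DD·DD·BA
    C ↦ BA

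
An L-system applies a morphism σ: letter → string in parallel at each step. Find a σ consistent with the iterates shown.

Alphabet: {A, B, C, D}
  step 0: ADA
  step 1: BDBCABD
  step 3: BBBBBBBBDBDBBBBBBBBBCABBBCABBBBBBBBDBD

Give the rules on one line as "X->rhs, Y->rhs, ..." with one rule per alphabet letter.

  step 0 ⇒ step 1: ADA ⇒ BD·BCA·BD
    A ↦ BD
    D ↦ BCA
    B ↦ BB  (constrained at step 1)
    C ↦ BBD  (constrained at step 1)

A->BD, B->BB, C->BBD, D->BCA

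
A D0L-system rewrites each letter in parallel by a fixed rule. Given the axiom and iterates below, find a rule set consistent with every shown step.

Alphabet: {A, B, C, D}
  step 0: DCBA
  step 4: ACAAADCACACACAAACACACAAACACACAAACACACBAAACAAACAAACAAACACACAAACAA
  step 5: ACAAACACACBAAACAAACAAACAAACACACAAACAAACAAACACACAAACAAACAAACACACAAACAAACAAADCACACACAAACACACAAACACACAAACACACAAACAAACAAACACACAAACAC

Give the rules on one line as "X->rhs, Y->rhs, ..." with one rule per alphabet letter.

  step 4 ⇒ step 5: ACAAADCACACACAAACACACAAACACACAAACACACBAAACAAACAAACAAACACACAAACAA ⇒ AC·AA·AC·AC·AC·B·AA·AC·AA·AC·AA·AC·AA·AC·AC·AC·AA·AC·AA·AC·AA·AC·AC·AC·AA·AC·AA·AC·AA·AC·AC·AC·AA·AC·AA·AC·AA·ADC·AC·AC·AC·AA·AC·AC·AC·AA·AC·AC·AC·AA·AC·AC·AC·AA·AC·AA·AC·AA·AC·AC·AC·AA·AC·AC
    A ↦ AC
    B ↦ ADC
    C ↦ AA
    D ↦ B

A->AC, B->ADC, C->AA, D->B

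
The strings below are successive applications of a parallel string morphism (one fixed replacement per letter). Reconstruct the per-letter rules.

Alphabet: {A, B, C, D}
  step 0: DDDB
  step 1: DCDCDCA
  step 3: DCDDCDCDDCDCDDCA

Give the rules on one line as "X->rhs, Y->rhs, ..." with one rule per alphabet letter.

A->B, B->A, C->D, D->DC

  step 0 ⇒ step 1: DDDB ⇒ DC·DC·DC·A
    B ↦ A
    D ↦ DC
    A ↦ B  (constrained at step 1)
    C ↦ D  (constrained at step 1)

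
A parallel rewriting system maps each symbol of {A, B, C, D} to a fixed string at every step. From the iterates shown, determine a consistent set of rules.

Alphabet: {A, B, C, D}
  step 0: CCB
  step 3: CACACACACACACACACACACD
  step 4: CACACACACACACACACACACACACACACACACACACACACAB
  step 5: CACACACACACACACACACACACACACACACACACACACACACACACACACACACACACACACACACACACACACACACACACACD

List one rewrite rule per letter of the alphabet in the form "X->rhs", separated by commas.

  step 4 ⇒ step 5: CACACACACACACACACACACACACACACACACACACACACAB ⇒ CA·CA·CA·CA·CA·CA·CA·CA·CA·CA·CA·CA·CA·CA·CA·CA·CA·CA·CA·CA·CA·CA·CA·CA·CA·CA·CA·CA·CA·CA·CA·CA·CA·CA·CA·CA·CA·CA·CA·CA·CA·CA·CD
    A ↦ CA
    B ↦ CD
    C ↦ CA
  step 3 ⇒ step 4: CACACACACACACACACACACD ⇒ CA·CA·CA·CA·CA·CA·CA·CA·CA·CA·CA·CA·CA·CA·CA·CA·CA·CA·CA·CA·CA·B
    D ↦ B

A->CA, B->CD, C->CA, D->B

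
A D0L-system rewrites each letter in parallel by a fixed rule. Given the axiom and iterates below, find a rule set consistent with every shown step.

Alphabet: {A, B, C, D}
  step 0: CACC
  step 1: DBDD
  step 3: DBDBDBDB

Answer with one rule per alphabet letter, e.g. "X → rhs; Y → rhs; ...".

  step 0 ⇒ step 1: CACC ⇒ D·B·D·D
    A ↦ B
    C ↦ D
    B ↦ CA  (constrained at step 1)
    D ↦ CA  (constrained at step 1)

A->B, B->CA, C->D, D->CA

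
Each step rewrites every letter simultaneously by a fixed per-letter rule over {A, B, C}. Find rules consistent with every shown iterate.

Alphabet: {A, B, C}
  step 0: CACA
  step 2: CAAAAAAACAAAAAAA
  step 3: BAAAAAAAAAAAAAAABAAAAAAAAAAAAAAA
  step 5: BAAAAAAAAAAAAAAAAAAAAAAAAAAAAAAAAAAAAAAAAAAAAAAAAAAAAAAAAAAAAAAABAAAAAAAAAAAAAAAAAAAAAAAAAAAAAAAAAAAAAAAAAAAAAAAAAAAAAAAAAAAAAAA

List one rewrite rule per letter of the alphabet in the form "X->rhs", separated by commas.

  step 2 ⇒ step 3: CAAAAAAACAAAAAAA ⇒ BA·AA·AA·AA·AA·AA·AA·AA·BA·AA·AA·AA·AA·AA·AA·AA
    A ↦ AA
    C ↦ BA
    B ↦ CA  (constrained at step 3)

A->AA, B->CA, C->BA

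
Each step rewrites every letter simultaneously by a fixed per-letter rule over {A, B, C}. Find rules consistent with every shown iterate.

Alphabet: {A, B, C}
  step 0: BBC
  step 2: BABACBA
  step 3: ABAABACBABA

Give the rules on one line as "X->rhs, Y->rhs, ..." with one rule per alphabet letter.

  step 2 ⇒ step 3: BABACBA ⇒ A·BA·A·BA·CB·A·BA
    A ↦ BA
    B ↦ A
    C ↦ CB

A->BA, B->A, C->CB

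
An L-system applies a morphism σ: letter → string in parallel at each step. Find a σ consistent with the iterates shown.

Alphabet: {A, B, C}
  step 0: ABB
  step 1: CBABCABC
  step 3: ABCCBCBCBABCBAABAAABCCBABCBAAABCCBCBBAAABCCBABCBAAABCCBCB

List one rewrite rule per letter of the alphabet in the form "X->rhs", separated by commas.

A->CB, B->ABC, C->BAA

  step 0 ⇒ step 1: ABB ⇒ CB·ABC·ABC
    A ↦ CB
    B ↦ ABC
    C ↦ BAA  (constrained at step 1)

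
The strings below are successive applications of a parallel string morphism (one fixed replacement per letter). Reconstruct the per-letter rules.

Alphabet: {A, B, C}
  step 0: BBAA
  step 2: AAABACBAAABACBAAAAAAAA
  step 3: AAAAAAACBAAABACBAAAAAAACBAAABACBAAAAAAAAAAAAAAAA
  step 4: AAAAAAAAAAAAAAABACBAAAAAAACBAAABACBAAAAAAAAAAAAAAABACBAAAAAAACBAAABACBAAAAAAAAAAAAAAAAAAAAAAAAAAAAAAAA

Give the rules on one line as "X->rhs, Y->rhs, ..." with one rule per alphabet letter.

  step 3 ⇒ step 4: AAAAAAACBAAABACBAAAAAAACBAAABACBAAAAAAAAAAAAAAAA ⇒ AA·AA·AA·AA·AA·AA·AA·AB·ACB·AA·AA·AA·ACB·AA·AB·ACB·AA·AA·AA·AA·AA·AA·AA·AB·ACB·AA·AA·AA·ACB·AA·AB·ACB·AA·AA·AA·AA·AA·AA·AA·AA·AA·AA·AA·AA·AA·AA·AA·AA
    A ↦ AA
    B ↦ ACB
    C ↦ AB

A->AA, B->ACB, C->AB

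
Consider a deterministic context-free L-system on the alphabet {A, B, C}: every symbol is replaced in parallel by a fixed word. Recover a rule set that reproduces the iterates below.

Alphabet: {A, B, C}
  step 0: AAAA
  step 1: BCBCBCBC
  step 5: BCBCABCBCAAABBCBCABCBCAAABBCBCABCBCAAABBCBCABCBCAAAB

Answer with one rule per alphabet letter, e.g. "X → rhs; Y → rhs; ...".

  step 0 ⇒ step 1: AAAA ⇒ BC·BC·BC·BC
    A ↦ BC
    B ↦ A  (constrained at step 1)
    C ↦ AB  (constrained at step 1)

A->BC, B->A, C->AB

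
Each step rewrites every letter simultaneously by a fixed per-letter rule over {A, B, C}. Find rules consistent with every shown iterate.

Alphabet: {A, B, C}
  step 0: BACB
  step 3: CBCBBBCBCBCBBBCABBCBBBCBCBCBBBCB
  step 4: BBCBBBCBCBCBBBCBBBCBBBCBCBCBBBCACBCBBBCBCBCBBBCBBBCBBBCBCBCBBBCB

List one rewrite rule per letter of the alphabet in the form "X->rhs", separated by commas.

  step 3 ⇒ step 4: CBCBBBCBCBCBBBCABBCBBBCBCBCBBBCB ⇒ BB·CB·BB·CB·CB·CB·BB·CB·BB·CB·BB·CB·CB·CB·BB·CA·CB·CB·BB·CB·CB·CB·BB·CB·BB·CB·BB·CB·CB·CB·BB·CB
    A ↦ CA
    B ↦ CB
    C ↦ BB

A->CA, B->CB, C->BB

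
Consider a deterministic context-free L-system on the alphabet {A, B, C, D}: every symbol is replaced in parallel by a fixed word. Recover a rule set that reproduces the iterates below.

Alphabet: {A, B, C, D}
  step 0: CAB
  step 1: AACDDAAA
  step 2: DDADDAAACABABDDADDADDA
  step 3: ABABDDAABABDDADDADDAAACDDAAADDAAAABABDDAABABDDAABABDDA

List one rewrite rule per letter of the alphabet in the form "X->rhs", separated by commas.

  step 2 ⇒ step 3: DDADDAAACABABDDADDADDA ⇒ AB·AB·DDA·AB·AB·DDA·DDA·DDA·AAC·DDA·AA·DDA·AA·AB·AB·DDA·AB·AB·DDA·AB·AB·DDA
    A ↦ DDA
    B ↦ AA
    C ↦ AAC
    D ↦ AB

A->DDA, B->AA, C->AAC, D->AB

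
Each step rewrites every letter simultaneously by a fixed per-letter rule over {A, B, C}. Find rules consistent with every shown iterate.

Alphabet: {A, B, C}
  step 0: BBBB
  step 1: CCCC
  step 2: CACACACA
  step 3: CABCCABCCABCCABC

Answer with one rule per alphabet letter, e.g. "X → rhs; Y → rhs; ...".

  step 2 ⇒ step 3: CACACACA ⇒ CA·BC·CA·BC·CA·BC·CA·BC
    A ↦ BC
    C ↦ CA
  step 0 ⇒ step 1: BBBB ⇒ C·C·C·C
    B ↦ C

A->BC, B->C, C->CA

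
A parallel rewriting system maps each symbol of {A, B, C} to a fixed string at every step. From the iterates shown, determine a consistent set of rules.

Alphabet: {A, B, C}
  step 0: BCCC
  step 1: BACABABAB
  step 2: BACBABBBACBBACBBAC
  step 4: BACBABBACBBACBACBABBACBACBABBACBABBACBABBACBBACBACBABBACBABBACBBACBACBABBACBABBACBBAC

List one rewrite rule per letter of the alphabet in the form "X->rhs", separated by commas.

A->B, B->BAC, C->AB

  step 1 ⇒ step 2: BACABABAB ⇒ BAC·B·AB·B·BAC·B·BAC·B·BAC
    A ↦ B
    B ↦ BAC
    C ↦ AB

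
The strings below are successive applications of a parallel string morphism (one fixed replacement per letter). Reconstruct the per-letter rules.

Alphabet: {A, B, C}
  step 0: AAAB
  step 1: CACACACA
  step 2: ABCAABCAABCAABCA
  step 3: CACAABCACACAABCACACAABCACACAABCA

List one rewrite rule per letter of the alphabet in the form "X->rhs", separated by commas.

  step 2 ⇒ step 3: ABCAABCAABCAABCA ⇒ CA·CA·AB·CA·CA·CA·AB·CA·CA·CA·AB·CA·CA·CA·AB·CA
    A ↦ CA
    B ↦ CA
    C ↦ AB

A->CA, B->CA, C->AB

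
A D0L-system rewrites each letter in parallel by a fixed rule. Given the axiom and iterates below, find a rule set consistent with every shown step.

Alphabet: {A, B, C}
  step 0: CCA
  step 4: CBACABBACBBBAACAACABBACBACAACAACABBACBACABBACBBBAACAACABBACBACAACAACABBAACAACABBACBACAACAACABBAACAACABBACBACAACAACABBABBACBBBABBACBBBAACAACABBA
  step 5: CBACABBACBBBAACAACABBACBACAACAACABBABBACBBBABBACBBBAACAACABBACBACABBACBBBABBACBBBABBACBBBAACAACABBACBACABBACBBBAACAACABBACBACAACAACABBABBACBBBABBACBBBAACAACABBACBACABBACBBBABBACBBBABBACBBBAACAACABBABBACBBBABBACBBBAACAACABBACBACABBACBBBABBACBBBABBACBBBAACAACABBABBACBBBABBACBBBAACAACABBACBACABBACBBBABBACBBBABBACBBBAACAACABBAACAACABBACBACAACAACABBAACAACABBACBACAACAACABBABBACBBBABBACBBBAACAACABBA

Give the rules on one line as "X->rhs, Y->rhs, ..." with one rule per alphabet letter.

  step 4 ⇒ step 5: CBACABBACBBBAACAACABBACBACAACAACABBACBACABBACBBBAACAACABBACBACAACAACABBAACAACABBACBACAACAACABBAACAACABBACBACAACAACABBABBACBBBABBACBBBAACAACABBA ⇒ CB·ACA·BBA·CB·BBA·ACA·ACA·BBA·CB·ACA·ACA·ACA·BBA·BBA·CB·BBA·BBA·CB·BBA·ACA·ACA·BBA·CB·ACA·BBA·CB·BBA·BBA·CB·BBA·BBA·CB·BBA·ACA·ACA·BBA·CB·ACA·BBA·CB·BBA·ACA·ACA·BBA·CB·ACA·ACA·ACA·BBA·BBA·CB·BBA·BBA·CB·BBA·ACA·ACA·BBA·CB·ACA·BBA·CB·BBA·BBA·CB·BBA·BBA·CB·BBA·ACA·ACA·BBA·BBA·CB·BBA·BBA·CB·BBA·ACA·ACA·BBA·CB·ACA·BBA·CB·BBA·BBA·CB·BBA·BBA·CB·BBA·ACA·ACA·BBA·BBA·CB·BBA·BBA·CB·BBA·ACA·ACA·BBA·CB·ACA·BBA·CB·BBA·BBA·CB·BBA·BBA·CB·BBA·ACA·ACA·BBA·ACA·ACA·BBA·CB·ACA·ACA·ACA·BBA·ACA·ACA·BBA·CB·ACA·ACA·ACA·BBA·BBA·CB·BBA·BBA·CB·BBA·ACA·ACA·BBA
    A ↦ BBA
    B ↦ ACA
    C ↦ CB

A->BBA, B->ACA, C->CB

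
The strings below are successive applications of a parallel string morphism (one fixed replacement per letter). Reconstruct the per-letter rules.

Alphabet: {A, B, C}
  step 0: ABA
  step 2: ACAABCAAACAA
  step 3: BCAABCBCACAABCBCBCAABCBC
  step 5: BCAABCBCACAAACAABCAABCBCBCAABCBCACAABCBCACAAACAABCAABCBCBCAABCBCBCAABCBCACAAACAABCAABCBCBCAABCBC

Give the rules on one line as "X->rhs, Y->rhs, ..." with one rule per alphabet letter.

A->BC, B->AC, C->AA

  step 2 ⇒ step 3: ACAABCAAACAA ⇒ BC·AA·BC·BC·AC·AA·BC·BC·BC·AA·BC·BC
    A ↦ BC
    B ↦ AC
    C ↦ AA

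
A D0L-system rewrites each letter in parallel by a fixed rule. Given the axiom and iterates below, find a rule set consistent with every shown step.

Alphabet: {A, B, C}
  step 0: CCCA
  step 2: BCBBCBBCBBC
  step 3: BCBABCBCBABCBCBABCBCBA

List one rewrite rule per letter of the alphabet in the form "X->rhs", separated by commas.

A->B, B->BC, C->BA

  step 2 ⇒ step 3: BCBBCBBCBBC ⇒ BC·BA·BC·BC·BA·BC·BC·BA·BC·BC·BA
    B ↦ BC
    C ↦ BA
    A ↦ B  (constrained at step 0)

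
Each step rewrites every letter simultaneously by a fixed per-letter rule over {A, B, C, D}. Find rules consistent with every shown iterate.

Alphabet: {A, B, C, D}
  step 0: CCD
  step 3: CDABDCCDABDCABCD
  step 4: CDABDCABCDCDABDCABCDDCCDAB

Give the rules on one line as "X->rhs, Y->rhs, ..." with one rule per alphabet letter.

A->D, B->C, C->CD, D->AB

  step 3 ⇒ step 4: CDABDCCDABDCABCD ⇒ CD·AB·D·C·AB·CD·CD·AB·D·C·AB·CD·D·C·CD·AB
    A ↦ D
    B ↦ C
    C ↦ CD
    D ↦ AB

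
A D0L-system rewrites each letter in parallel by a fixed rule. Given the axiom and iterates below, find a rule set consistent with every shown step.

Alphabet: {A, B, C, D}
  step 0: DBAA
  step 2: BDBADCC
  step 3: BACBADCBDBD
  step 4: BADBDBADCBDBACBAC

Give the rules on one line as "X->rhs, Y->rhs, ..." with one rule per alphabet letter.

  step 3 ⇒ step 4: BACBADCBDBD ⇒ BA·D·BD·BA·D·C·BD·BA·C·BA·C
    A ↦ D
    B ↦ BA
    C ↦ BD
    D ↦ C

A->D, B->BA, C->BD, D->C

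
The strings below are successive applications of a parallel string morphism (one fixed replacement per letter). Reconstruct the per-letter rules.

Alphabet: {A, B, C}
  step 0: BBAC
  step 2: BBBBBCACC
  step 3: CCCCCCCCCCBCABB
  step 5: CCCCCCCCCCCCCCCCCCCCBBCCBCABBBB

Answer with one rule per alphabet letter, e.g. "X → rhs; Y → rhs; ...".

A->CA, B->CC, C->B

  step 2 ⇒ step 3: BBBBBCACC ⇒ CC·CC·CC·CC·CC·B·CA·B·B
    A ↦ CA
    B ↦ CC
    C ↦ B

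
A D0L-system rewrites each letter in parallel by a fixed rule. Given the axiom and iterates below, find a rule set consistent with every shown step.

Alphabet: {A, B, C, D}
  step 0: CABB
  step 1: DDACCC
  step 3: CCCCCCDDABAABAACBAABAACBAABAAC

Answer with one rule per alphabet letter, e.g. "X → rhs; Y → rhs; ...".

A->C, B->C, C->DDA, D->BAA

  step 0 ⇒ step 1: CABB ⇒ DDA·C·C·C
    A ↦ C
    B ↦ C
    C ↦ DDA
    D ↦ BAA  (constrained at step 1)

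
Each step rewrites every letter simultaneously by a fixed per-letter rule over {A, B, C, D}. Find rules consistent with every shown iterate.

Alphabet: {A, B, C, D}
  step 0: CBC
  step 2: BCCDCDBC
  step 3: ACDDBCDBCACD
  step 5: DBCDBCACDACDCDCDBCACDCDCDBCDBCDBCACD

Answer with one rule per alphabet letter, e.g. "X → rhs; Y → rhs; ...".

  step 2 ⇒ step 3: BCCDCDBC ⇒ AC·D·D·BC·D·BC·AC·D
    B ↦ AC
    C ↦ D
    D ↦ BC
    A ↦ CDC  (constrained at step 3)

A->CDC, B->AC, C->D, D->BC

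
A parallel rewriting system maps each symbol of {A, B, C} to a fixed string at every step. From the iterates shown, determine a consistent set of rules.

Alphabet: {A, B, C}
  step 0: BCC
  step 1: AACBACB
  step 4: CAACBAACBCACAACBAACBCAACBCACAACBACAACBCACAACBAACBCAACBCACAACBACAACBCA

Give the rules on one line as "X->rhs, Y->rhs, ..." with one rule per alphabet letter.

A->CA, B->A, C->ACB

  step 0 ⇒ step 1: BCC ⇒ A·ACB·ACB
    B ↦ A
    C ↦ ACB
    A ↦ CA  (constrained at step 1)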